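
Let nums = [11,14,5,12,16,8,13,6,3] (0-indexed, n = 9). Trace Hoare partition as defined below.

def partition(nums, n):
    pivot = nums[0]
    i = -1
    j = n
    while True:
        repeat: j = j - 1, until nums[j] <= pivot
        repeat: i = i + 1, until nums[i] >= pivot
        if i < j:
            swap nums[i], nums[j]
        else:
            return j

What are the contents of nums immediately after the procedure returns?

pivot = nums[0] = 11; i = -1, j = 9
j→8 (nums[8]=3≤11), i→0 (nums[0]=11≥11); i<j, swap → [3,14,5,12,16,8,13,6,11]
j→7 (nums[7]=6≤11), i→1 (nums[1]=14≥11); i<j, swap → [3,6,5,12,16,8,13,14,11]
j→5 (nums[5]=8≤11), i→3 (nums[3]=12≥11); i<j, swap → [3,6,5,8,16,12,13,14,11]
j→3, i→4; i≥j, return j=3. nums = [3,6,5,8,16,12,13,14,11]

[3,6,5,8,16,12,13,14,11]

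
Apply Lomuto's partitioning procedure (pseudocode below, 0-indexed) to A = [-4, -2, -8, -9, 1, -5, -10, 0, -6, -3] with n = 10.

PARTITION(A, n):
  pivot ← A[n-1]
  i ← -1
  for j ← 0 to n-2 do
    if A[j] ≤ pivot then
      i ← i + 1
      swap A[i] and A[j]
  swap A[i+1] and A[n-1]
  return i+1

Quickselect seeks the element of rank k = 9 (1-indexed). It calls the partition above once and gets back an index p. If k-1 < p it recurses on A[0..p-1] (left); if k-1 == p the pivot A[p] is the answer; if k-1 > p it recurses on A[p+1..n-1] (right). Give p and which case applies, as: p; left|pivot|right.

pivot=-3, i=-1
j=0: -4≤-3, i=0, swap(0,0) ⇒ [-4, -2, -8, -9, 1, -5, -10, 0, -6, -3]
j=1: -2>-3, skip
j=2: -8≤-3, i=1, swap(1,2) ⇒ [-4, -8, -2, -9, 1, -5, -10, 0, -6, -3]
j=3: -9≤-3, i=2, swap(2,3) ⇒ [-4, -8, -9, -2, 1, -5, -10, 0, -6, -3]
j=4: 1>-3, skip
j=5: -5≤-3, i=3, swap(3,5) ⇒ [-4, -8, -9, -5, 1, -2, -10, 0, -6, -3]
j=6: -10≤-3, i=4, swap(4,6) ⇒ [-4, -8, -9, -5, -10, -2, 1, 0, -6, -3]
j=7: 0>-3, skip
j=8: -6≤-3, i=5, swap(5,8) ⇒ [-4, -8, -9, -5, -10, -6, 1, 0, -2, -3]
swap(6,9) ⇒ [-4, -8, -9, -5, -10, -6, -3, 0, -2, 1]; return 6
p = 6; k-1 = 8 > 6 ⇒ right

6; right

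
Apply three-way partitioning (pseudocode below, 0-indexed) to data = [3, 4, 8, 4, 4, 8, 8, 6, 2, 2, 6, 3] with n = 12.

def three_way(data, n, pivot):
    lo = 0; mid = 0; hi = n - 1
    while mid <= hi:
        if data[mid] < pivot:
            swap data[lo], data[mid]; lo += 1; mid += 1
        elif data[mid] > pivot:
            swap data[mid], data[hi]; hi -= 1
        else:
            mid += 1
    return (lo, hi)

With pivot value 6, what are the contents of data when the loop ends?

lo=0 mid=0 hi=11
3<6: swap(0,0), lo=1 mid=1 ⇒ [3, 4, 8, 4, 4, 8, 8, 6, 2, 2, 6, 3]
4<6: swap(1,1), lo=2 mid=2 ⇒ [3, 4, 8, 4, 4, 8, 8, 6, 2, 2, 6, 3]
8>6: swap(2,11), hi=10 ⇒ [3, 4, 3, 4, 4, 8, 8, 6, 2, 2, 6, 8]
3<6: swap(2,2), lo=3 mid=3 ⇒ [3, 4, 3, 4, 4, 8, 8, 6, 2, 2, 6, 8]
4<6: swap(3,3), lo=4 mid=4 ⇒ [3, 4, 3, 4, 4, 8, 8, 6, 2, 2, 6, 8]
4<6: swap(4,4), lo=5 mid=5 ⇒ [3, 4, 3, 4, 4, 8, 8, 6, 2, 2, 6, 8]
8>6: swap(5,10), hi=9 ⇒ [3, 4, 3, 4, 4, 6, 8, 6, 2, 2, 8, 8]
6=6: mid=6
8>6: swap(6,9), hi=8 ⇒ [3, 4, 3, 4, 4, 6, 2, 6, 2, 8, 8, 8]
2<6: swap(5,6), lo=6 mid=7 ⇒ [3, 4, 3, 4, 4, 2, 6, 6, 2, 8, 8, 8]
6=6: mid=8
2<6: swap(6,8), lo=7 mid=9 ⇒ [3, 4, 3, 4, 4, 2, 2, 6, 6, 8, 8, 8]
done. lo=7 hi=8; data=[3, 4, 3, 4, 4, 2, 2, 6, 6, 8, 8, 8]

[3, 4, 3, 4, 4, 2, 2, 6, 6, 8, 8, 8]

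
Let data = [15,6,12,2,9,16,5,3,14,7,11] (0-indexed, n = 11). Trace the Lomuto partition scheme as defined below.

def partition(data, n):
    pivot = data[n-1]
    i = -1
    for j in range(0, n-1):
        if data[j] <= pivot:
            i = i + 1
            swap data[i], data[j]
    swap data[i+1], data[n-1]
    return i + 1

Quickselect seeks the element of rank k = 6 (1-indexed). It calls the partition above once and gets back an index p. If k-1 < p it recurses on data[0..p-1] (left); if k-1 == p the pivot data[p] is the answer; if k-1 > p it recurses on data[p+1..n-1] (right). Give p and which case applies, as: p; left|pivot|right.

6; left

pivot=11, i=-1
j=0: 15>11, skip
j=1: 6≤11, i=0, swap(0,1) ⇒ [6,15,12,2,9,16,5,3,14,7,11]
j=2: 12>11, skip
j=3: 2≤11, i=1, swap(1,3) ⇒ [6,2,12,15,9,16,5,3,14,7,11]
j=4: 9≤11, i=2, swap(2,4) ⇒ [6,2,9,15,12,16,5,3,14,7,11]
j=5: 16>11, skip
j=6: 5≤11, i=3, swap(3,6) ⇒ [6,2,9,5,12,16,15,3,14,7,11]
j=7: 3≤11, i=4, swap(4,7) ⇒ [6,2,9,5,3,16,15,12,14,7,11]
j=8: 14>11, skip
j=9: 7≤11, i=5, swap(5,9) ⇒ [6,2,9,5,3,7,15,12,14,16,11]
swap(6,10) ⇒ [6,2,9,5,3,7,11,12,14,16,15]; return 6
p = 6; k-1 = 5 < 6 ⇒ left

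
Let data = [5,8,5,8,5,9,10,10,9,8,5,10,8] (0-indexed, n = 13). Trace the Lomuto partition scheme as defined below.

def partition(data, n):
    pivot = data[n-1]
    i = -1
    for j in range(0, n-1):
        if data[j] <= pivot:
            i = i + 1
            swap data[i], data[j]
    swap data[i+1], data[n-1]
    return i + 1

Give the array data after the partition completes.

pivot=8, i=-1
j=0: 5≤8, i=0, swap(0,0) ⇒ [5,8,5,8,5,9,10,10,9,8,5,10,8]
j=1: 8≤8, i=1, swap(1,1) ⇒ [5,8,5,8,5,9,10,10,9,8,5,10,8]
j=2: 5≤8, i=2, swap(2,2) ⇒ [5,8,5,8,5,9,10,10,9,8,5,10,8]
j=3: 8≤8, i=3, swap(3,3) ⇒ [5,8,5,8,5,9,10,10,9,8,5,10,8]
j=4: 5≤8, i=4, swap(4,4) ⇒ [5,8,5,8,5,9,10,10,9,8,5,10,8]
j=5: 9>8, skip
j=6: 10>8, skip
j=7: 10>8, skip
j=8: 9>8, skip
j=9: 8≤8, i=5, swap(5,9) ⇒ [5,8,5,8,5,8,10,10,9,9,5,10,8]
j=10: 5≤8, i=6, swap(6,10) ⇒ [5,8,5,8,5,8,5,10,9,9,10,10,8]
j=11: 10>8, skip
swap(7,12) ⇒ [5,8,5,8,5,8,5,8,9,9,10,10,10]; return 7

[5,8,5,8,5,8,5,8,9,9,10,10,10]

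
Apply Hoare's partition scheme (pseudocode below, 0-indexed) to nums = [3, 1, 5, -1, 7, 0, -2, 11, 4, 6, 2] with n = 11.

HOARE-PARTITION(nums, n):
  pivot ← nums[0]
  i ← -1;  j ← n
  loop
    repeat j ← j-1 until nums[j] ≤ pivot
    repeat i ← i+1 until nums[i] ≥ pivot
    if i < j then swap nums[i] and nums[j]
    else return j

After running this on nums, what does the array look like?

pivot = nums[0] = 3; i = -1, j = 11
j→10 (nums[10]=2≤3), i→0 (nums[0]=3≥3); i<j, swap → [2, 1, 5, -1, 7, 0, -2, 11, 4, 6, 3]
j→6 (nums[6]=-2≤3), i→2 (nums[2]=5≥3); i<j, swap → [2, 1, -2, -1, 7, 0, 5, 11, 4, 6, 3]
j→5 (nums[5]=0≤3), i→4 (nums[4]=7≥3); i<j, swap → [2, 1, -2, -1, 0, 7, 5, 11, 4, 6, 3]
j→4, i→5; i≥j, return j=4. nums = [2, 1, -2, -1, 0, 7, 5, 11, 4, 6, 3]

[2, 1, -2, -1, 0, 7, 5, 11, 4, 6, 3]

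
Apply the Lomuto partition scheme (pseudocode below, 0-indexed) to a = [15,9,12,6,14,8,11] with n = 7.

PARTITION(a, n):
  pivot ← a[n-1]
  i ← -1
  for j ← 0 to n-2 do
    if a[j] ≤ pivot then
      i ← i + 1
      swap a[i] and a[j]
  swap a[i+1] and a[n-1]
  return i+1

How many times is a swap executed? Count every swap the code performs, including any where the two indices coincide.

4

pivot = a[6] = 11; i = -1
j=0: a[0]=15 > 11 → no swap
j=1: a[1]=9 ≤ 11 → i=0, swap a[0],a[1] → [9,15,12,6,14,8,11]
j=2: a[2]=12 > 11 → no swap
j=3: a[3]=6 ≤ 11 → i=1, swap a[1],a[3] → [9,6,12,15,14,8,11]
j=4: a[4]=14 > 11 → no swap
j=5: a[5]=8 ≤ 11 → i=2, swap a[2],a[5] → [9,6,8,15,14,12,11]
final swap a[3],a[6] → [9,6,8,11,14,12,15]; return 3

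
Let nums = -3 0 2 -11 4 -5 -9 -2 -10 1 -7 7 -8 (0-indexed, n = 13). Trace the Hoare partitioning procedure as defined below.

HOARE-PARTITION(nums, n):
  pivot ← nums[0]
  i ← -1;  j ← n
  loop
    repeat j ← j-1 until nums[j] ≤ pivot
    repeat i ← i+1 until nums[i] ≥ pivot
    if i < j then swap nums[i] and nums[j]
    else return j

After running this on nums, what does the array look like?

-8 -7 -10 -11 -9 -5 4 -2 2 1 0 7 -3

pivot = nums[0] = -3; i = -1, j = 13
j→12 (nums[12]=-8≤-3), i→0 (nums[0]=-3≥-3); i<j, swap → -8 0 2 -11 4 -5 -9 -2 -10 1 -7 7 -3
j→10 (nums[10]=-7≤-3), i→1 (nums[1]=0≥-3); i<j, swap → -8 -7 2 -11 4 -5 -9 -2 -10 1 0 7 -3
j→8 (nums[8]=-10≤-3), i→2 (nums[2]=2≥-3); i<j, swap → -8 -7 -10 -11 4 -5 -9 -2 2 1 0 7 -3
j→6 (nums[6]=-9≤-3), i→4 (nums[4]=4≥-3); i<j, swap → -8 -7 -10 -11 -9 -5 4 -2 2 1 0 7 -3
j→5, i→6; i≥j, return j=5. nums = -8 -7 -10 -11 -9 -5 4 -2 2 1 0 7 -3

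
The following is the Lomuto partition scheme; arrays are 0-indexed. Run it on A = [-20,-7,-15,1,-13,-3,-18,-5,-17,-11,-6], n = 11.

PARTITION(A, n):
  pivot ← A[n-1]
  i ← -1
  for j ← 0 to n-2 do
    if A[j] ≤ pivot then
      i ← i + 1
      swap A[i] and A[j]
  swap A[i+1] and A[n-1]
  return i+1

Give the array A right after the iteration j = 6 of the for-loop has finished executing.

[-20,-7,-15,-13,-18,-3,1,-5,-17,-11,-6]

pivot = A[10] = -6; i = -1
j=0: A[0]=-20 ≤ -6 → i=0, swap A[0],A[0] (no change) → [-20,-7,-15,1,-13,-3,-18,-5,-17,-11,-6]
j=1: A[1]=-7 ≤ -6 → i=1, swap A[1],A[1] (no change) → [-20,-7,-15,1,-13,-3,-18,-5,-17,-11,-6]
j=2: A[2]=-15 ≤ -6 → i=2, swap A[2],A[2] (no change) → [-20,-7,-15,1,-13,-3,-18,-5,-17,-11,-6]
j=3: A[3]=1 > -6 → no swap
j=4: A[4]=-13 ≤ -6 → i=3, swap A[3],A[4] → [-20,-7,-15,-13,1,-3,-18,-5,-17,-11,-6]
j=5: A[5]=-3 > -6 → no swap
j=6: A[6]=-18 ≤ -6 → i=4, swap A[4],A[6] → [-20,-7,-15,-13,-18,-3,1,-5,-17,-11,-6]
(after j=6) A = [-20,-7,-15,-13,-18,-3,1,-5,-17,-11,-6]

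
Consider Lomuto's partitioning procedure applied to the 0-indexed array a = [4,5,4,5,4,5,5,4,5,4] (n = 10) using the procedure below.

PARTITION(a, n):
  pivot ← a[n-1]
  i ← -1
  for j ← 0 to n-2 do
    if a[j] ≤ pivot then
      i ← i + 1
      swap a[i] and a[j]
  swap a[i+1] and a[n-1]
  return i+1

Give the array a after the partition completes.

pivot=4, i=-1
j=0: 4≤4, i=0, swap(0,0) ⇒ [4,5,4,5,4,5,5,4,5,4]
j=1: 5>4, skip
j=2: 4≤4, i=1, swap(1,2) ⇒ [4,4,5,5,4,5,5,4,5,4]
j=3: 5>4, skip
j=4: 4≤4, i=2, swap(2,4) ⇒ [4,4,4,5,5,5,5,4,5,4]
j=5: 5>4, skip
j=6: 5>4, skip
j=7: 4≤4, i=3, swap(3,7) ⇒ [4,4,4,4,5,5,5,5,5,4]
j=8: 5>4, skip
swap(4,9) ⇒ [4,4,4,4,4,5,5,5,5,5]; return 4

[4,4,4,4,4,5,5,5,5,5]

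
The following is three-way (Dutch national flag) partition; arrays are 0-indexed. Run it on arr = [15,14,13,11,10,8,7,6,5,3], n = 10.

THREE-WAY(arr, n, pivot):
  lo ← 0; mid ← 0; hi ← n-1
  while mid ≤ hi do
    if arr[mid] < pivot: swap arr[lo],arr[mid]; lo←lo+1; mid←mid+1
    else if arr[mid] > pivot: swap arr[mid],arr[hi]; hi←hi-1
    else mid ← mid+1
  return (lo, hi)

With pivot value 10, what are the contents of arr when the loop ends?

[3,5,6,7,8,10,11,13,14,15]

pivot = 10; lo=0, mid=0, hi=9
arr[mid]=15>10: swap arr[0],arr[9]; hi=8 → [3,14,13,11,10,8,7,6,5,15]
arr[mid]=3<10: swap arr[0],arr[0]; lo=1,mid=1 → [3,14,13,11,10,8,7,6,5,15]
arr[mid]=14>10: swap arr[1],arr[8]; hi=7 → [3,5,13,11,10,8,7,6,14,15]
arr[mid]=5<10: swap arr[1],arr[1]; lo=2,mid=2 → [3,5,13,11,10,8,7,6,14,15]
arr[mid]=13>10: swap arr[2],arr[7]; hi=6 → [3,5,6,11,10,8,7,13,14,15]
arr[mid]=6<10: swap arr[2],arr[2]; lo=3,mid=3 → [3,5,6,11,10,8,7,13,14,15]
arr[mid]=11>10: swap arr[3],arr[6]; hi=5 → [3,5,6,7,10,8,11,13,14,15]
arr[mid]=7<10: swap arr[3],arr[3]; lo=4,mid=4 → [3,5,6,7,10,8,11,13,14,15]
arr[mid]=10=10: mid=5
arr[mid]=8<10: swap arr[4],arr[5]; lo=5,mid=6 → [3,5,6,7,8,10,11,13,14,15]
end: lo=5, hi=5; arr = [3,5,6,7,8,10,11,13,14,15]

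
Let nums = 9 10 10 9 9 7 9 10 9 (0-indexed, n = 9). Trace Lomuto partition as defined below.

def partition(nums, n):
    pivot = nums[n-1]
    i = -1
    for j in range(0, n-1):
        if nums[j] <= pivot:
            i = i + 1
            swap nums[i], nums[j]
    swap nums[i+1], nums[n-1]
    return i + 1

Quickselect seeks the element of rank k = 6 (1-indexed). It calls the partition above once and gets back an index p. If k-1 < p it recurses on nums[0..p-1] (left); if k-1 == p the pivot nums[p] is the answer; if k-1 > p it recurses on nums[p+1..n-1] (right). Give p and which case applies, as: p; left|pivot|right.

pivot=9, i=-1
j=0: 9≤9, i=0, swap(0,0) ⇒ 9 10 10 9 9 7 9 10 9
j=1: 10>9, skip
j=2: 10>9, skip
j=3: 9≤9, i=1, swap(1,3) ⇒ 9 9 10 10 9 7 9 10 9
j=4: 9≤9, i=2, swap(2,4) ⇒ 9 9 9 10 10 7 9 10 9
j=5: 7≤9, i=3, swap(3,5) ⇒ 9 9 9 7 10 10 9 10 9
j=6: 9≤9, i=4, swap(4,6) ⇒ 9 9 9 7 9 10 10 10 9
j=7: 10>9, skip
swap(5,8) ⇒ 9 9 9 7 9 9 10 10 10; return 5
p = 5; k-1 = 5 == 5 ⇒ pivot

5; pivot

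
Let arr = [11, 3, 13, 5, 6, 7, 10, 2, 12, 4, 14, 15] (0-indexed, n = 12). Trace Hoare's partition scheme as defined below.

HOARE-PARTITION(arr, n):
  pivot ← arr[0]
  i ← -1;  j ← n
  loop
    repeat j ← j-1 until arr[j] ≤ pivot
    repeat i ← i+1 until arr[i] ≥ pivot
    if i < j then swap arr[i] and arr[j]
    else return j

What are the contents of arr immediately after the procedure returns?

[4, 3, 2, 5, 6, 7, 10, 13, 12, 11, 14, 15]

pivot = arr[0] = 11; i = -1, j = 12
j→9 (arr[9]=4≤11), i→0 (arr[0]=11≥11); i<j, swap → [4, 3, 13, 5, 6, 7, 10, 2, 12, 11, 14, 15]
j→7 (arr[7]=2≤11), i→2 (arr[2]=13≥11); i<j, swap → [4, 3, 2, 5, 6, 7, 10, 13, 12, 11, 14, 15]
j→6, i→7; i≥j, return j=6. arr = [4, 3, 2, 5, 6, 7, 10, 13, 12, 11, 14, 15]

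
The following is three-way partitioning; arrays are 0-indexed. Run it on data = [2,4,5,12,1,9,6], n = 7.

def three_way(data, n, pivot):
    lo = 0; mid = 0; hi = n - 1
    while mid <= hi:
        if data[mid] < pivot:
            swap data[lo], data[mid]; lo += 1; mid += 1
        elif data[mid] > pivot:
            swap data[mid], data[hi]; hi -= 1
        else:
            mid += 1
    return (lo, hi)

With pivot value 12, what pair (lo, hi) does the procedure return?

(6, 6)

lo=0 mid=0 hi=6
2<12: swap(0,0), lo=1 mid=1 ⇒ [2,4,5,12,1,9,6]
4<12: swap(1,1), lo=2 mid=2 ⇒ [2,4,5,12,1,9,6]
5<12: swap(2,2), lo=3 mid=3 ⇒ [2,4,5,12,1,9,6]
12=12: mid=4
1<12: swap(3,4), lo=4 mid=5 ⇒ [2,4,5,1,12,9,6]
9<12: swap(4,5), lo=5 mid=6 ⇒ [2,4,5,1,9,12,6]
6<12: swap(5,6), lo=6 mid=7 ⇒ [2,4,5,1,9,6,12]
done. lo=6 hi=6; data=[2,4,5,1,9,6,12]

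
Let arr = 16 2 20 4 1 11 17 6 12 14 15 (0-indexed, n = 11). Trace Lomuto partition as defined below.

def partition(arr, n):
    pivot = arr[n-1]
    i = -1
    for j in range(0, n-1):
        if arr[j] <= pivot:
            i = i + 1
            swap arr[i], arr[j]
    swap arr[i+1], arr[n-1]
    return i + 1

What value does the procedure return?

pivot = arr[10] = 15; i = -1
j=0: arr[0]=16 > 15 → no swap
j=1: arr[1]=2 ≤ 15 → i=0, swap arr[0],arr[1] → 2 16 20 4 1 11 17 6 12 14 15
j=2: arr[2]=20 > 15 → no swap
j=3: arr[3]=4 ≤ 15 → i=1, swap arr[1],arr[3] → 2 4 20 16 1 11 17 6 12 14 15
j=4: arr[4]=1 ≤ 15 → i=2, swap arr[2],arr[4] → 2 4 1 16 20 11 17 6 12 14 15
j=5: arr[5]=11 ≤ 15 → i=3, swap arr[3],arr[5] → 2 4 1 11 20 16 17 6 12 14 15
j=6: arr[6]=17 > 15 → no swap
j=7: arr[7]=6 ≤ 15 → i=4, swap arr[4],arr[7] → 2 4 1 11 6 16 17 20 12 14 15
j=8: arr[8]=12 ≤ 15 → i=5, swap arr[5],arr[8] → 2 4 1 11 6 12 17 20 16 14 15
j=9: arr[9]=14 ≤ 15 → i=6, swap arr[6],arr[9] → 2 4 1 11 6 12 14 20 16 17 15
final swap arr[7],arr[10] → 2 4 1 11 6 12 14 15 16 17 20; return 7

7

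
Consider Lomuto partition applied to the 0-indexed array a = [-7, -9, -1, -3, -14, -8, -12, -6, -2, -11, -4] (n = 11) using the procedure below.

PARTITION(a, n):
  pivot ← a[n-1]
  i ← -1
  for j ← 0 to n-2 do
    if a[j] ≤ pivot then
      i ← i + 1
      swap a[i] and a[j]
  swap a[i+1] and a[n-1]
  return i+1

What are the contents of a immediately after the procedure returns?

pivot=-4, i=-1
j=0: -7≤-4, i=0, swap(0,0) ⇒ [-7, -9, -1, -3, -14, -8, -12, -6, -2, -11, -4]
j=1: -9≤-4, i=1, swap(1,1) ⇒ [-7, -9, -1, -3, -14, -8, -12, -6, -2, -11, -4]
j=2: -1>-4, skip
j=3: -3>-4, skip
j=4: -14≤-4, i=2, swap(2,4) ⇒ [-7, -9, -14, -3, -1, -8, -12, -6, -2, -11, -4]
j=5: -8≤-4, i=3, swap(3,5) ⇒ [-7, -9, -14, -8, -1, -3, -12, -6, -2, -11, -4]
j=6: -12≤-4, i=4, swap(4,6) ⇒ [-7, -9, -14, -8, -12, -3, -1, -6, -2, -11, -4]
j=7: -6≤-4, i=5, swap(5,7) ⇒ [-7, -9, -14, -8, -12, -6, -1, -3, -2, -11, -4]
j=8: -2>-4, skip
j=9: -11≤-4, i=6, swap(6,9) ⇒ [-7, -9, -14, -8, -12, -6, -11, -3, -2, -1, -4]
swap(7,10) ⇒ [-7, -9, -14, -8, -12, -6, -11, -4, -2, -1, -3]; return 7

[-7, -9, -14, -8, -12, -6, -11, -4, -2, -1, -3]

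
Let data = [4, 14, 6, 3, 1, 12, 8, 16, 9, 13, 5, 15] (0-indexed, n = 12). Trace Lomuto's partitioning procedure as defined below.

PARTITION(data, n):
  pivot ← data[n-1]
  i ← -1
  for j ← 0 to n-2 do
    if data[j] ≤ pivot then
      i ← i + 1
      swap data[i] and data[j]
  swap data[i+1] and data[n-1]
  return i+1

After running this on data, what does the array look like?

[4, 14, 6, 3, 1, 12, 8, 9, 13, 5, 15, 16]

pivot = data[11] = 15; i = -1
j=0: data[0]=4 ≤ 15 → i=0, swap data[0],data[0] (no change) → [4, 14, 6, 3, 1, 12, 8, 16, 9, 13, 5, 15]
j=1: data[1]=14 ≤ 15 → i=1, swap data[1],data[1] (no change) → [4, 14, 6, 3, 1, 12, 8, 16, 9, 13, 5, 15]
j=2: data[2]=6 ≤ 15 → i=2, swap data[2],data[2] (no change) → [4, 14, 6, 3, 1, 12, 8, 16, 9, 13, 5, 15]
j=3: data[3]=3 ≤ 15 → i=3, swap data[3],data[3] (no change) → [4, 14, 6, 3, 1, 12, 8, 16, 9, 13, 5, 15]
j=4: data[4]=1 ≤ 15 → i=4, swap data[4],data[4] (no change) → [4, 14, 6, 3, 1, 12, 8, 16, 9, 13, 5, 15]
j=5: data[5]=12 ≤ 15 → i=5, swap data[5],data[5] (no change) → [4, 14, 6, 3, 1, 12, 8, 16, 9, 13, 5, 15]
j=6: data[6]=8 ≤ 15 → i=6, swap data[6],data[6] (no change) → [4, 14, 6, 3, 1, 12, 8, 16, 9, 13, 5, 15]
j=7: data[7]=16 > 15 → no swap
j=8: data[8]=9 ≤ 15 → i=7, swap data[7],data[8] → [4, 14, 6, 3, 1, 12, 8, 9, 16, 13, 5, 15]
j=9: data[9]=13 ≤ 15 → i=8, swap data[8],data[9] → [4, 14, 6, 3, 1, 12, 8, 9, 13, 16, 5, 15]
j=10: data[10]=5 ≤ 15 → i=9, swap data[9],data[10] → [4, 14, 6, 3, 1, 12, 8, 9, 13, 5, 16, 15]
final swap data[10],data[11] → [4, 14, 6, 3, 1, 12, 8, 9, 13, 5, 15, 16]; return 10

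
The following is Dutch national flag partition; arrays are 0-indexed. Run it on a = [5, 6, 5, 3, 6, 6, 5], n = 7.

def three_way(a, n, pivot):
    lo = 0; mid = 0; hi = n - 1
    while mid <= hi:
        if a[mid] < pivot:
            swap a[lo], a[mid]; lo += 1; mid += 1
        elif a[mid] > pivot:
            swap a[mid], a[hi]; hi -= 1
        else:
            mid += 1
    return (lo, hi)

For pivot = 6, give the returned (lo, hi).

(4, 6)

pivot = 6; lo=0, mid=0, hi=6
a[mid]=5<6: swap a[0],a[0]; lo=1,mid=1 → [5, 6, 5, 3, 6, 6, 5]
a[mid]=6=6: mid=2
a[mid]=5<6: swap a[1],a[2]; lo=2,mid=3 → [5, 5, 6, 3, 6, 6, 5]
a[mid]=3<6: swap a[2],a[3]; lo=3,mid=4 → [5, 5, 3, 6, 6, 6, 5]
a[mid]=6=6: mid=5
a[mid]=6=6: mid=6
a[mid]=5<6: swap a[3],a[6]; lo=4,mid=7 → [5, 5, 3, 5, 6, 6, 6]
end: lo=4, hi=6; a = [5, 5, 3, 5, 6, 6, 6]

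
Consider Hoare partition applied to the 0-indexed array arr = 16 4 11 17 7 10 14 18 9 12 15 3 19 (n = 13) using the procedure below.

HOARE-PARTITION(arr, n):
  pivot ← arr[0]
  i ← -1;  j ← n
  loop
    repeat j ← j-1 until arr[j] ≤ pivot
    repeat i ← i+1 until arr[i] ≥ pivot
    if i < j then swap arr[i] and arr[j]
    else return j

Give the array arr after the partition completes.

pivot=16
j stops at 11 (3), i stops at 0 (16); swap ⇒ 3 4 11 17 7 10 14 18 9 12 15 16 19
j stops at 10 (15), i stops at 3 (17); swap ⇒ 3 4 11 15 7 10 14 18 9 12 17 16 19
j stops at 9 (12), i stops at 7 (18); swap ⇒ 3 4 11 15 7 10 14 12 9 18 17 16 19
j stops at 8, i stops at 9; i≥j ⇒ return 8. arr=3 4 11 15 7 10 14 12 9 18 17 16 19

3 4 11 15 7 10 14 12 9 18 17 16 19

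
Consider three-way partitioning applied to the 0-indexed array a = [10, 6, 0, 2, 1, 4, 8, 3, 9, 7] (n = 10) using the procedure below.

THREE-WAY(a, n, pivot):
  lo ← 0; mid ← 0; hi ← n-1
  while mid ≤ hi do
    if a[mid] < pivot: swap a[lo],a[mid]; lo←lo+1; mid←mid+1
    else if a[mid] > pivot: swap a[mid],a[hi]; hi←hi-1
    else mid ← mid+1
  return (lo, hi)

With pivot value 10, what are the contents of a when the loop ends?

pivot = 10; lo=0, mid=0, hi=9
a[mid]=10=10: mid=1
a[mid]=6<10: swap a[0],a[1]; lo=1,mid=2 → [6, 10, 0, 2, 1, 4, 8, 3, 9, 7]
a[mid]=0<10: swap a[1],a[2]; lo=2,mid=3 → [6, 0, 10, 2, 1, 4, 8, 3, 9, 7]
a[mid]=2<10: swap a[2],a[3]; lo=3,mid=4 → [6, 0, 2, 10, 1, 4, 8, 3, 9, 7]
a[mid]=1<10: swap a[3],a[4]; lo=4,mid=5 → [6, 0, 2, 1, 10, 4, 8, 3, 9, 7]
a[mid]=4<10: swap a[4],a[5]; lo=5,mid=6 → [6, 0, 2, 1, 4, 10, 8, 3, 9, 7]
a[mid]=8<10: swap a[5],a[6]; lo=6,mid=7 → [6, 0, 2, 1, 4, 8, 10, 3, 9, 7]
a[mid]=3<10: swap a[6],a[7]; lo=7,mid=8 → [6, 0, 2, 1, 4, 8, 3, 10, 9, 7]
a[mid]=9<10: swap a[7],a[8]; lo=8,mid=9 → [6, 0, 2, 1, 4, 8, 3, 9, 10, 7]
a[mid]=7<10: swap a[8],a[9]; lo=9,mid=10 → [6, 0, 2, 1, 4, 8, 3, 9, 7, 10]
end: lo=9, hi=9; a = [6, 0, 2, 1, 4, 8, 3, 9, 7, 10]

[6, 0, 2, 1, 4, 8, 3, 9, 7, 10]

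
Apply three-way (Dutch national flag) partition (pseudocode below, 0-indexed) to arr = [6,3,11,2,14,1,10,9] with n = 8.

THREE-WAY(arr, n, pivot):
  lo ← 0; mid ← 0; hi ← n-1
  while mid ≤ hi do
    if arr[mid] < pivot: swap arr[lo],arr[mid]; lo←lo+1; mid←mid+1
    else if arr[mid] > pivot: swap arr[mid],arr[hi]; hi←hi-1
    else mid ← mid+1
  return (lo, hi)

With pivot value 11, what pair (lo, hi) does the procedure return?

(6, 6)

pivot = 11; lo=0, mid=0, hi=7
arr[mid]=6<11: swap arr[0],arr[0]; lo=1,mid=1 → [6,3,11,2,14,1,10,9]
arr[mid]=3<11: swap arr[1],arr[1]; lo=2,mid=2 → [6,3,11,2,14,1,10,9]
arr[mid]=11=11: mid=3
arr[mid]=2<11: swap arr[2],arr[3]; lo=3,mid=4 → [6,3,2,11,14,1,10,9]
arr[mid]=14>11: swap arr[4],arr[7]; hi=6 → [6,3,2,11,9,1,10,14]
arr[mid]=9<11: swap arr[3],arr[4]; lo=4,mid=5 → [6,3,2,9,11,1,10,14]
arr[mid]=1<11: swap arr[4],arr[5]; lo=5,mid=6 → [6,3,2,9,1,11,10,14]
arr[mid]=10<11: swap arr[5],arr[6]; lo=6,mid=7 → [6,3,2,9,1,10,11,14]
end: lo=6, hi=6; arr = [6,3,2,9,1,10,11,14]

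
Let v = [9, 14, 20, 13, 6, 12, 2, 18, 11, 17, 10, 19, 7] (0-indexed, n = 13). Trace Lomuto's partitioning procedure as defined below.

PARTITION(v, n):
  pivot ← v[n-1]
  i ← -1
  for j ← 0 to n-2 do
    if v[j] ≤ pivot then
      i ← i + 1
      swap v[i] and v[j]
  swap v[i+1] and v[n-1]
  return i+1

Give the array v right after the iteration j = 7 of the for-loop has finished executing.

[6, 2, 20, 13, 9, 12, 14, 18, 11, 17, 10, 19, 7]

pivot = v[12] = 7; i = -1
j=0: v[0]=9 > 7 → no swap
j=1: v[1]=14 > 7 → no swap
j=2: v[2]=20 > 7 → no swap
j=3: v[3]=13 > 7 → no swap
j=4: v[4]=6 ≤ 7 → i=0, swap v[0],v[4] → [6, 14, 20, 13, 9, 12, 2, 18, 11, 17, 10, 19, 7]
j=5: v[5]=12 > 7 → no swap
j=6: v[6]=2 ≤ 7 → i=1, swap v[1],v[6] → [6, 2, 20, 13, 9, 12, 14, 18, 11, 17, 10, 19, 7]
j=7: v[7]=18 > 7 → no swap
(after j=7) v = [6, 2, 20, 13, 9, 12, 14, 18, 11, 17, 10, 19, 7]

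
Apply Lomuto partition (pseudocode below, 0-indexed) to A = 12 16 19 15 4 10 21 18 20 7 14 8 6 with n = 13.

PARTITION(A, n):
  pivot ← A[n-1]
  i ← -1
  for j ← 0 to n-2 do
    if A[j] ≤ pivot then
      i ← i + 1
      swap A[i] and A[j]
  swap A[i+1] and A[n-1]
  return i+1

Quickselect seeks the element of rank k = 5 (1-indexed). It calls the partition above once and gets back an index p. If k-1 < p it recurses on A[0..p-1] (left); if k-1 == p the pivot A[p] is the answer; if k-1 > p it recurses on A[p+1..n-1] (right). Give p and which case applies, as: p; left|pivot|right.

pivot = A[12] = 6; i = -1
j=0: A[0]=12 > 6 → no swap
j=1: A[1]=16 > 6 → no swap
j=2: A[2]=19 > 6 → no swap
j=3: A[3]=15 > 6 → no swap
j=4: A[4]=4 ≤ 6 → i=0, swap A[0],A[4] → 4 16 19 15 12 10 21 18 20 7 14 8 6
j=5: A[5]=10 > 6 → no swap
j=6: A[6]=21 > 6 → no swap
j=7: A[7]=18 > 6 → no swap
j=8: A[8]=20 > 6 → no swap
j=9: A[9]=7 > 6 → no swap
j=10: A[10]=14 > 6 → no swap
j=11: A[11]=8 > 6 → no swap
final swap A[1],A[12] → 4 6 19 15 12 10 21 18 20 7 14 8 16; return 1
p = 1; k-1 = 4 > 1 ⇒ right

1; right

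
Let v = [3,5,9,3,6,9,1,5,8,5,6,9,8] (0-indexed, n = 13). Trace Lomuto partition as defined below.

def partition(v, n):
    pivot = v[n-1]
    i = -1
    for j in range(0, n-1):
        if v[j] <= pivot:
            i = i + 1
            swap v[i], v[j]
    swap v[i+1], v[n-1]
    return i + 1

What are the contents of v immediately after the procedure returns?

[3,5,3,6,1,5,8,5,6,8,9,9,9]

pivot=8, i=-1
j=0: 3≤8, i=0, swap(0,0) ⇒ [3,5,9,3,6,9,1,5,8,5,6,9,8]
j=1: 5≤8, i=1, swap(1,1) ⇒ [3,5,9,3,6,9,1,5,8,5,6,9,8]
j=2: 9>8, skip
j=3: 3≤8, i=2, swap(2,3) ⇒ [3,5,3,9,6,9,1,5,8,5,6,9,8]
j=4: 6≤8, i=3, swap(3,4) ⇒ [3,5,3,6,9,9,1,5,8,5,6,9,8]
j=5: 9>8, skip
j=6: 1≤8, i=4, swap(4,6) ⇒ [3,5,3,6,1,9,9,5,8,5,6,9,8]
j=7: 5≤8, i=5, swap(5,7) ⇒ [3,5,3,6,1,5,9,9,8,5,6,9,8]
j=8: 8≤8, i=6, swap(6,8) ⇒ [3,5,3,6,1,5,8,9,9,5,6,9,8]
j=9: 5≤8, i=7, swap(7,9) ⇒ [3,5,3,6,1,5,8,5,9,9,6,9,8]
j=10: 6≤8, i=8, swap(8,10) ⇒ [3,5,3,6,1,5,8,5,6,9,9,9,8]
j=11: 9>8, skip
swap(9,12) ⇒ [3,5,3,6,1,5,8,5,6,8,9,9,9]; return 9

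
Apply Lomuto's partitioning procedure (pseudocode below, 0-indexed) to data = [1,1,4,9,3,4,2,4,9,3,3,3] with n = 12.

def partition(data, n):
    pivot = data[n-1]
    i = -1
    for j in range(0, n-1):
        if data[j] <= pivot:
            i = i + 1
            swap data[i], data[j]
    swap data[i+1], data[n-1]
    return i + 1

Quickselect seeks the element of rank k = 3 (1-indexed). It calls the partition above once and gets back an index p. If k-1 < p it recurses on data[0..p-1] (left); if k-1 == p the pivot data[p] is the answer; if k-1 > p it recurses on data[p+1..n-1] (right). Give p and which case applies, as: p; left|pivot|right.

6; left

pivot = data[11] = 3; i = -1
j=0: data[0]=1 ≤ 3 → i=0, swap data[0],data[0] (no change) → [1,1,4,9,3,4,2,4,9,3,3,3]
j=1: data[1]=1 ≤ 3 → i=1, swap data[1],data[1] (no change) → [1,1,4,9,3,4,2,4,9,3,3,3]
j=2: data[2]=4 > 3 → no swap
j=3: data[3]=9 > 3 → no swap
j=4: data[4]=3 ≤ 3 → i=2, swap data[2],data[4] → [1,1,3,9,4,4,2,4,9,3,3,3]
j=5: data[5]=4 > 3 → no swap
j=6: data[6]=2 ≤ 3 → i=3, swap data[3],data[6] → [1,1,3,2,4,4,9,4,9,3,3,3]
j=7: data[7]=4 > 3 → no swap
j=8: data[8]=9 > 3 → no swap
j=9: data[9]=3 ≤ 3 → i=4, swap data[4],data[9] → [1,1,3,2,3,4,9,4,9,4,3,3]
j=10: data[10]=3 ≤ 3 → i=5, swap data[5],data[10] → [1,1,3,2,3,3,9,4,9,4,4,3]
final swap data[6],data[11] → [1,1,3,2,3,3,3,4,9,4,4,9]; return 6
p = 6; k-1 = 2 < 6 ⇒ left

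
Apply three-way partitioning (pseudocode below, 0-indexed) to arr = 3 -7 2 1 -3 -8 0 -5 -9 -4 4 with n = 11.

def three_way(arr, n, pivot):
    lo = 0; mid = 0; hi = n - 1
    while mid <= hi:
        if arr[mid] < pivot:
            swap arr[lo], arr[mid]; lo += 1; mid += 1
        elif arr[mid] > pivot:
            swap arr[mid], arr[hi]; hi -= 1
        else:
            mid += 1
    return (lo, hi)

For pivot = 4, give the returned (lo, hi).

(10, 10)

lo=0 mid=0 hi=10
3<4: swap(0,0), lo=1 mid=1 ⇒ 3 -7 2 1 -3 -8 0 -5 -9 -4 4
-7<4: swap(1,1), lo=2 mid=2 ⇒ 3 -7 2 1 -3 -8 0 -5 -9 -4 4
2<4: swap(2,2), lo=3 mid=3 ⇒ 3 -7 2 1 -3 -8 0 -5 -9 -4 4
1<4: swap(3,3), lo=4 mid=4 ⇒ 3 -7 2 1 -3 -8 0 -5 -9 -4 4
-3<4: swap(4,4), lo=5 mid=5 ⇒ 3 -7 2 1 -3 -8 0 -5 -9 -4 4
-8<4: swap(5,5), lo=6 mid=6 ⇒ 3 -7 2 1 -3 -8 0 -5 -9 -4 4
0<4: swap(6,6), lo=7 mid=7 ⇒ 3 -7 2 1 -3 -8 0 -5 -9 -4 4
-5<4: swap(7,7), lo=8 mid=8 ⇒ 3 -7 2 1 -3 -8 0 -5 -9 -4 4
-9<4: swap(8,8), lo=9 mid=9 ⇒ 3 -7 2 1 -3 -8 0 -5 -9 -4 4
-4<4: swap(9,9), lo=10 mid=10 ⇒ 3 -7 2 1 -3 -8 0 -5 -9 -4 4
4=4: mid=11
done. lo=10 hi=10; arr=3 -7 2 1 -3 -8 0 -5 -9 -4 4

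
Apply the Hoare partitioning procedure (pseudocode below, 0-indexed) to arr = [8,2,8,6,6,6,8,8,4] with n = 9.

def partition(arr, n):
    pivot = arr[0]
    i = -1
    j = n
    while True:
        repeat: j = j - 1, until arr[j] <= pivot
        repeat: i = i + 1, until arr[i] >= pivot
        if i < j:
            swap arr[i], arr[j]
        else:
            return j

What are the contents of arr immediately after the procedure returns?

[4,2,8,6,6,6,8,8,8]

pivot=8
j stops at 8 (4), i stops at 0 (8); swap ⇒ [4,2,8,6,6,6,8,8,8]
j stops at 7 (8), i stops at 2 (8); swap ⇒ [4,2,8,6,6,6,8,8,8]
j stops at 6, i stops at 6; i≥j ⇒ return 6. arr=[4,2,8,6,6,6,8,8,8]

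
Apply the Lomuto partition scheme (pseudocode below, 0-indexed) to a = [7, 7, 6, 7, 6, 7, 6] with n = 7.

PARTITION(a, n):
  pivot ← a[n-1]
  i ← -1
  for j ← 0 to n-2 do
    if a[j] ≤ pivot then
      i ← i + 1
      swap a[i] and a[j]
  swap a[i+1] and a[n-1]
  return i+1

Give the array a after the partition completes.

[6, 6, 6, 7, 7, 7, 7]

pivot = a[6] = 6; i = -1
j=0: a[0]=7 > 6 → no swap
j=1: a[1]=7 > 6 → no swap
j=2: a[2]=6 ≤ 6 → i=0, swap a[0],a[2] → [6, 7, 7, 7, 6, 7, 6]
j=3: a[3]=7 > 6 → no swap
j=4: a[4]=6 ≤ 6 → i=1, swap a[1],a[4] → [6, 6, 7, 7, 7, 7, 6]
j=5: a[5]=7 > 6 → no swap
final swap a[2],a[6] → [6, 6, 6, 7, 7, 7, 7]; return 2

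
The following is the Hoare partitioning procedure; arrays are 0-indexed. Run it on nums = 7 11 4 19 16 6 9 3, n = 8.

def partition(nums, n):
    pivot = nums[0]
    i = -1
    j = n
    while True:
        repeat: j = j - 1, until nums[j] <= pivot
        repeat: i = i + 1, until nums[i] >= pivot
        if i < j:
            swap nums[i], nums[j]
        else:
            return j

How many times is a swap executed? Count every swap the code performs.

2

pivot = nums[0] = 7; i = -1, j = 8
j→7 (nums[7]=3≤7), i→0 (nums[0]=7≥7); i<j, swap → 3 11 4 19 16 6 9 7
j→5 (nums[5]=6≤7), i→1 (nums[1]=11≥7); i<j, swap → 3 6 4 19 16 11 9 7
j→2, i→3; i≥j, return j=2. nums = 3 6 4 19 16 11 9 7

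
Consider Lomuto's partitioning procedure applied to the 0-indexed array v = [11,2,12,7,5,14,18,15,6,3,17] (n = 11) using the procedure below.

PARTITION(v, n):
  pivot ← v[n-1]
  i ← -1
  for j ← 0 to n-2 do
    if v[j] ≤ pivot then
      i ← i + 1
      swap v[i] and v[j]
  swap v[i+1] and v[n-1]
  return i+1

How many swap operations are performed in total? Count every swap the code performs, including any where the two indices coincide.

pivot=17, i=-1
j=0: 11≤17, i=0, swap(0,0) ⇒ [11,2,12,7,5,14,18,15,6,3,17]
j=1: 2≤17, i=1, swap(1,1) ⇒ [11,2,12,7,5,14,18,15,6,3,17]
j=2: 12≤17, i=2, swap(2,2) ⇒ [11,2,12,7,5,14,18,15,6,3,17]
j=3: 7≤17, i=3, swap(3,3) ⇒ [11,2,12,7,5,14,18,15,6,3,17]
j=4: 5≤17, i=4, swap(4,4) ⇒ [11,2,12,7,5,14,18,15,6,3,17]
j=5: 14≤17, i=5, swap(5,5) ⇒ [11,2,12,7,5,14,18,15,6,3,17]
j=6: 18>17, skip
j=7: 15≤17, i=6, swap(6,7) ⇒ [11,2,12,7,5,14,15,18,6,3,17]
j=8: 6≤17, i=7, swap(7,8) ⇒ [11,2,12,7,5,14,15,6,18,3,17]
j=9: 3≤17, i=8, swap(8,9) ⇒ [11,2,12,7,5,14,15,6,3,18,17]
swap(9,10) ⇒ [11,2,12,7,5,14,15,6,3,17,18]; return 9

10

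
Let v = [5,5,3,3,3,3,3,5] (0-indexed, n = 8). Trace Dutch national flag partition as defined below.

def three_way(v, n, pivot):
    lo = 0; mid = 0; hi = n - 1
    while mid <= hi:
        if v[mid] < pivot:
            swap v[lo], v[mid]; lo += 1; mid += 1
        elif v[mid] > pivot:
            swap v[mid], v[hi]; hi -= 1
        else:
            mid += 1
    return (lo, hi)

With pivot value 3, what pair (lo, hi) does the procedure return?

pivot = 3; lo=0, mid=0, hi=7
v[mid]=5>3: swap v[0],v[7]; hi=6 → [5,5,3,3,3,3,3,5]
v[mid]=5>3: swap v[0],v[6]; hi=5 → [3,5,3,3,3,3,5,5]
v[mid]=3=3: mid=1
v[mid]=5>3: swap v[1],v[5]; hi=4 → [3,3,3,3,3,5,5,5]
v[mid]=3=3: mid=2
v[mid]=3=3: mid=3
v[mid]=3=3: mid=4
v[mid]=3=3: mid=5
end: lo=0, hi=4; v = [3,3,3,3,3,5,5,5]

(0, 4)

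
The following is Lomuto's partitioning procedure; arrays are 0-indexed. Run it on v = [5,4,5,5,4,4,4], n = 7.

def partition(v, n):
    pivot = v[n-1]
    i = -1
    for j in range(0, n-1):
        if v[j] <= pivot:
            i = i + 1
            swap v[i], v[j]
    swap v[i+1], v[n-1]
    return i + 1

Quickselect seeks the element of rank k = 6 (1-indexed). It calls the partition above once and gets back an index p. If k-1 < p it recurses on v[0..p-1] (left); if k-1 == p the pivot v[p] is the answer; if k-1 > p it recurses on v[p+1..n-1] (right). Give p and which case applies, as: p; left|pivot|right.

3; right

pivot = v[6] = 4; i = -1
j=0: v[0]=5 > 4 → no swap
j=1: v[1]=4 ≤ 4 → i=0, swap v[0],v[1] → [4,5,5,5,4,4,4]
j=2: v[2]=5 > 4 → no swap
j=3: v[3]=5 > 4 → no swap
j=4: v[4]=4 ≤ 4 → i=1, swap v[1],v[4] → [4,4,5,5,5,4,4]
j=5: v[5]=4 ≤ 4 → i=2, swap v[2],v[5] → [4,4,4,5,5,5,4]
final swap v[3],v[6] → [4,4,4,4,5,5,5]; return 3
p = 3; k-1 = 5 > 3 ⇒ right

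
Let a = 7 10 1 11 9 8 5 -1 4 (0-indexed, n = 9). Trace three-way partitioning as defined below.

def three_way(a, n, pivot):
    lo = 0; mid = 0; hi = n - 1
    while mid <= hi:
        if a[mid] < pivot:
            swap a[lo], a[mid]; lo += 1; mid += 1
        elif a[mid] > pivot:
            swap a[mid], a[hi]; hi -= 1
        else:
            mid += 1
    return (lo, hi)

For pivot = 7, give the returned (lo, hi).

pivot = 7; lo=0, mid=0, hi=8
a[mid]=7=7: mid=1
a[mid]=10>7: swap a[1],a[8]; hi=7 → 7 4 1 11 9 8 5 -1 10
a[mid]=4<7: swap a[0],a[1]; lo=1,mid=2 → 4 7 1 11 9 8 5 -1 10
a[mid]=1<7: swap a[1],a[2]; lo=2,mid=3 → 4 1 7 11 9 8 5 -1 10
a[mid]=11>7: swap a[3],a[7]; hi=6 → 4 1 7 -1 9 8 5 11 10
a[mid]=-1<7: swap a[2],a[3]; lo=3,mid=4 → 4 1 -1 7 9 8 5 11 10
a[mid]=9>7: swap a[4],a[6]; hi=5 → 4 1 -1 7 5 8 9 11 10
a[mid]=5<7: swap a[3],a[4]; lo=4,mid=5 → 4 1 -1 5 7 8 9 11 10
a[mid]=8>7: swap a[5],a[5]; hi=4 → 4 1 -1 5 7 8 9 11 10
end: lo=4, hi=4; a = 4 1 -1 5 7 8 9 11 10

(4, 4)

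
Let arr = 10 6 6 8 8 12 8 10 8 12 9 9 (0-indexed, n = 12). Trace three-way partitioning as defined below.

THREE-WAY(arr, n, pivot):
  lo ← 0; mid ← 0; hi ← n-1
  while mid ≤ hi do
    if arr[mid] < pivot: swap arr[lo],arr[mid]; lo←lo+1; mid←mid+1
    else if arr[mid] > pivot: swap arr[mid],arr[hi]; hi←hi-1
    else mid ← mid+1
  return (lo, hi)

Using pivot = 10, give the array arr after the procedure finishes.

pivot = 10; lo=0, mid=0, hi=11
arr[mid]=10=10: mid=1
arr[mid]=6<10: swap arr[0],arr[1]; lo=1,mid=2 → 6 10 6 8 8 12 8 10 8 12 9 9
arr[mid]=6<10: swap arr[1],arr[2]; lo=2,mid=3 → 6 6 10 8 8 12 8 10 8 12 9 9
arr[mid]=8<10: swap arr[2],arr[3]; lo=3,mid=4 → 6 6 8 10 8 12 8 10 8 12 9 9
arr[mid]=8<10: swap arr[3],arr[4]; lo=4,mid=5 → 6 6 8 8 10 12 8 10 8 12 9 9
arr[mid]=12>10: swap arr[5],arr[11]; hi=10 → 6 6 8 8 10 9 8 10 8 12 9 12
arr[mid]=9<10: swap arr[4],arr[5]; lo=5,mid=6 → 6 6 8 8 9 10 8 10 8 12 9 12
arr[mid]=8<10: swap arr[5],arr[6]; lo=6,mid=7 → 6 6 8 8 9 8 10 10 8 12 9 12
arr[mid]=10=10: mid=8
arr[mid]=8<10: swap arr[6],arr[8]; lo=7,mid=9 → 6 6 8 8 9 8 8 10 10 12 9 12
arr[mid]=12>10: swap arr[9],arr[10]; hi=9 → 6 6 8 8 9 8 8 10 10 9 12 12
arr[mid]=9<10: swap arr[7],arr[9]; lo=8,mid=10 → 6 6 8 8 9 8 8 9 10 10 12 12
end: lo=8, hi=9; arr = 6 6 8 8 9 8 8 9 10 10 12 12

6 6 8 8 9 8 8 9 10 10 12 12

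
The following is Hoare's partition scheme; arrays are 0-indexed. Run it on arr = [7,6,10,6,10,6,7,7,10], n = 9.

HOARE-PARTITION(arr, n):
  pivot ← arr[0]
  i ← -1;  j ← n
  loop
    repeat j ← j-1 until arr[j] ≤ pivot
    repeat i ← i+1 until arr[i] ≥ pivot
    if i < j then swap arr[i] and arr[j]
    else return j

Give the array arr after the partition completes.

pivot = arr[0] = 7; i = -1, j = 9
j→7 (arr[7]=7≤7), i→0 (arr[0]=7≥7); i<j, swap → [7,6,10,6,10,6,7,7,10]
j→6 (arr[6]=7≤7), i→2 (arr[2]=10≥7); i<j, swap → [7,6,7,6,10,6,10,7,10]
j→5 (arr[5]=6≤7), i→4 (arr[4]=10≥7); i<j, swap → [7,6,7,6,6,10,10,7,10]
j→4, i→5; i≥j, return j=4. arr = [7,6,7,6,6,10,10,7,10]

[7,6,7,6,6,10,10,7,10]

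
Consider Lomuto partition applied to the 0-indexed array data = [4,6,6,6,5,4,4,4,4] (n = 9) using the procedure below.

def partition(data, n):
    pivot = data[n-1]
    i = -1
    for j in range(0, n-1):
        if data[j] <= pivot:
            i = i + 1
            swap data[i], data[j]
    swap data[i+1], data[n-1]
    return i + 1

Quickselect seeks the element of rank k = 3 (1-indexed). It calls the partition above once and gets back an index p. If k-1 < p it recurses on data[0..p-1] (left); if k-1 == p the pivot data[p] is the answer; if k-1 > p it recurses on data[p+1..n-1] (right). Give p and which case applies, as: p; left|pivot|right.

pivot=4, i=-1
j=0: 4≤4, i=0, swap(0,0) ⇒ [4,6,6,6,5,4,4,4,4]
j=1: 6>4, skip
j=2: 6>4, skip
j=3: 6>4, skip
j=4: 5>4, skip
j=5: 4≤4, i=1, swap(1,5) ⇒ [4,4,6,6,5,6,4,4,4]
j=6: 4≤4, i=2, swap(2,6) ⇒ [4,4,4,6,5,6,6,4,4]
j=7: 4≤4, i=3, swap(3,7) ⇒ [4,4,4,4,5,6,6,6,4]
swap(4,8) ⇒ [4,4,4,4,4,6,6,6,5]; return 4
p = 4; k-1 = 2 < 4 ⇒ left

4; left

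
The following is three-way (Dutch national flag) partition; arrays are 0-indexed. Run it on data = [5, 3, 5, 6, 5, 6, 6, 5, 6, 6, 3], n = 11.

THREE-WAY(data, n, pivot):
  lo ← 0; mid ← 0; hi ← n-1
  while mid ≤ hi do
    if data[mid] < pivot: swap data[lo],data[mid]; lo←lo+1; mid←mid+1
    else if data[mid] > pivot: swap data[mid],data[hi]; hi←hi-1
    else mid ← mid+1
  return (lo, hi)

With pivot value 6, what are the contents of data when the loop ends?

pivot = 6; lo=0, mid=0, hi=10
data[mid]=5<6: swap data[0],data[0]; lo=1,mid=1 → [5, 3, 5, 6, 5, 6, 6, 5, 6, 6, 3]
data[mid]=3<6: swap data[1],data[1]; lo=2,mid=2 → [5, 3, 5, 6, 5, 6, 6, 5, 6, 6, 3]
data[mid]=5<6: swap data[2],data[2]; lo=3,mid=3 → [5, 3, 5, 6, 5, 6, 6, 5, 6, 6, 3]
data[mid]=6=6: mid=4
data[mid]=5<6: swap data[3],data[4]; lo=4,mid=5 → [5, 3, 5, 5, 6, 6, 6, 5, 6, 6, 3]
data[mid]=6=6: mid=6
data[mid]=6=6: mid=7
data[mid]=5<6: swap data[4],data[7]; lo=5,mid=8 → [5, 3, 5, 5, 5, 6, 6, 6, 6, 6, 3]
data[mid]=6=6: mid=9
data[mid]=6=6: mid=10
data[mid]=3<6: swap data[5],data[10]; lo=6,mid=11 → [5, 3, 5, 5, 5, 3, 6, 6, 6, 6, 6]
end: lo=6, hi=10; data = [5, 3, 5, 5, 5, 3, 6, 6, 6, 6, 6]

[5, 3, 5, 5, 5, 3, 6, 6, 6, 6, 6]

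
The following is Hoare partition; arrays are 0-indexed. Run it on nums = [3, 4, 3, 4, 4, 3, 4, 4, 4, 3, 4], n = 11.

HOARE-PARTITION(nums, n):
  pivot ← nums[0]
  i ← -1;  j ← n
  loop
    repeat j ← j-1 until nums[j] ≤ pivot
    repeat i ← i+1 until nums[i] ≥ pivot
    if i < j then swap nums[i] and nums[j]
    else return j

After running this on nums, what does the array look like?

pivot = nums[0] = 3; i = -1, j = 11
j→9 (nums[9]=3≤3), i→0 (nums[0]=3≥3); i<j, swap → [3, 4, 3, 4, 4, 3, 4, 4, 4, 3, 4]
j→5 (nums[5]=3≤3), i→1 (nums[1]=4≥3); i<j, swap → [3, 3, 3, 4, 4, 4, 4, 4, 4, 3, 4]
j→2, i→2; i≥j, return j=2. nums = [3, 3, 3, 4, 4, 4, 4, 4, 4, 3, 4]

[3, 3, 3, 4, 4, 4, 4, 4, 4, 3, 4]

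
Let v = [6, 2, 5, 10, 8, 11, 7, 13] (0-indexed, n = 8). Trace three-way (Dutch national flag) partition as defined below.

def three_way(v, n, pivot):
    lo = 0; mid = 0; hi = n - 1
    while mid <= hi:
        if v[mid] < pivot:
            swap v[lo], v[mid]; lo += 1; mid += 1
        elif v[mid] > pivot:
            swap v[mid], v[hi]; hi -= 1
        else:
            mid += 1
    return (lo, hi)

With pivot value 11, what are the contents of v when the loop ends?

pivot = 11; lo=0, mid=0, hi=7
v[mid]=6<11: swap v[0],v[0]; lo=1,mid=1 → [6, 2, 5, 10, 8, 11, 7, 13]
v[mid]=2<11: swap v[1],v[1]; lo=2,mid=2 → [6, 2, 5, 10, 8, 11, 7, 13]
v[mid]=5<11: swap v[2],v[2]; lo=3,mid=3 → [6, 2, 5, 10, 8, 11, 7, 13]
v[mid]=10<11: swap v[3],v[3]; lo=4,mid=4 → [6, 2, 5, 10, 8, 11, 7, 13]
v[mid]=8<11: swap v[4],v[4]; lo=5,mid=5 → [6, 2, 5, 10, 8, 11, 7, 13]
v[mid]=11=11: mid=6
v[mid]=7<11: swap v[5],v[6]; lo=6,mid=7 → [6, 2, 5, 10, 8, 7, 11, 13]
v[mid]=13>11: swap v[7],v[7]; hi=6 → [6, 2, 5, 10, 8, 7, 11, 13]
end: lo=6, hi=6; v = [6, 2, 5, 10, 8, 7, 11, 13]

[6, 2, 5, 10, 8, 7, 11, 13]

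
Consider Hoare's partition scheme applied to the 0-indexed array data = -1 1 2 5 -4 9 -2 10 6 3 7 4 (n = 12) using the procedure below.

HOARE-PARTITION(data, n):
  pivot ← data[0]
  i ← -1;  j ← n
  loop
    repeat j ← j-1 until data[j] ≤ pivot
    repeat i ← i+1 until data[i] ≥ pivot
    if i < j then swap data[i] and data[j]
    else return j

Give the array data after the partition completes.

pivot=-1
j stops at 6 (-2), i stops at 0 (-1); swap ⇒ -2 1 2 5 -4 9 -1 10 6 3 7 4
j stops at 4 (-4), i stops at 1 (1); swap ⇒ -2 -4 2 5 1 9 -1 10 6 3 7 4
j stops at 1, i stops at 2; i≥j ⇒ return 1. data=-2 -4 2 5 1 9 -1 10 6 3 7 4

-2 -4 2 5 1 9 -1 10 6 3 7 4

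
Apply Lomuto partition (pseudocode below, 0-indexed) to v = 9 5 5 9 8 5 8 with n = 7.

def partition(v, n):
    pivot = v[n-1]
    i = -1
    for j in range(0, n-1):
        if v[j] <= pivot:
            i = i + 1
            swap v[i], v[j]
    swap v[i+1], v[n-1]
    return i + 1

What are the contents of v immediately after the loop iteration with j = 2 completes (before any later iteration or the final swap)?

5 5 9 9 8 5 8

pivot=8, i=-1
j=0: 9>8, skip
j=1: 5≤8, i=0, swap(0,1) ⇒ 5 9 5 9 8 5 8
j=2: 5≤8, i=1, swap(1,2) ⇒ 5 5 9 9 8 5 8
(after j=2) v = 5 5 9 9 8 5 8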